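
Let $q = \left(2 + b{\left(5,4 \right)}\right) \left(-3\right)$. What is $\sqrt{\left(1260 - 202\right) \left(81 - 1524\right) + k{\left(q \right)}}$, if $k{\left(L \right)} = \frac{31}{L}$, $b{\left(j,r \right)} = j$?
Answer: $\frac{i \sqrt{673272705}}{21} \approx 1235.6 i$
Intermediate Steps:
$q = -21$ ($q = \left(2 + 5\right) \left(-3\right) = 7 \left(-3\right) = -21$)
$\sqrt{\left(1260 - 202\right) \left(81 - 1524\right) + k{\left(q \right)}} = \sqrt{\left(1260 - 202\right) \left(81 - 1524\right) + \frac{31}{-21}} = \sqrt{1058 \left(-1443\right) + 31 \left(- \frac{1}{21}\right)} = \sqrt{-1526694 - \frac{31}{21}} = \sqrt{- \frac{32060605}{21}} = \frac{i \sqrt{673272705}}{21}$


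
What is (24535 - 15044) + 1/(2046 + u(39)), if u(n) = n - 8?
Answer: 19712808/2077 ≈ 9491.0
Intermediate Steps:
u(n) = -8 + n
(24535 - 15044) + 1/(2046 + u(39)) = (24535 - 15044) + 1/(2046 + (-8 + 39)) = 9491 + 1/(2046 + 31) = 9491 + 1/2077 = 19712808/2077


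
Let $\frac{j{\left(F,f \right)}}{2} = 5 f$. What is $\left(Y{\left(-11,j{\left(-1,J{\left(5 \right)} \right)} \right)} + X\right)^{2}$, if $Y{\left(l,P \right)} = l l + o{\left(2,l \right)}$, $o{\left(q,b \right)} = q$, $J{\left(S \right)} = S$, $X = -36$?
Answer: $7569$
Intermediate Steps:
$j{\left(F,f \right)} = 10 f$ ($j{\left(F,f \right)} = 2 \cdot 5 f = 10 f$)
$Y{\left(l,P \right)} = 2 + l^{2}$ ($Y{\left(l,P \right)} = l l + 2 = l^{2} + 2 = 2 + l^{2}$)
$\left(Y{\left(-11,j{\left(-1,J{\left(5 \right)} \right)} \right)} + X\right)^{2} = \left(\left(2 + \left(-11\right)^{2}\right) - 36\right)^{2} = \left(\left(2 + 121\right) - 36\right)^{2} = \left(123 - 36\right)^{2} = 87^{2} = 7569$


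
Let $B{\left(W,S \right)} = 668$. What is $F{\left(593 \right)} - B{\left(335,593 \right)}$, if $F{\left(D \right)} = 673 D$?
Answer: $398421$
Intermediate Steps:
$F{\left(593 \right)} - B{\left(335,593 \right)} = 673 \cdot 593 - 668 = 399089 - 668 = 398421$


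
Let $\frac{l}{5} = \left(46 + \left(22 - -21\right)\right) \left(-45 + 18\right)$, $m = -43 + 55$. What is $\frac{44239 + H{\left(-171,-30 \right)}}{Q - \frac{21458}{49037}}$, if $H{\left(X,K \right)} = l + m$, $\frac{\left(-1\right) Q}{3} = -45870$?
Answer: $\frac{395189183}{1686990028} \approx 0.23426$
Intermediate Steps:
$m = 12$
$Q = 137610$ ($Q = \left(-3\right) \left(-45870\right) = 137610$)
$l = -12015$ ($l = 5 \left(46 + \left(22 - -21\right)\right) \left(-45 + 18\right) = 5 \left(46 + \left(22 + 21\right)\right) \left(-27\right) = 5 \left(46 + 43\right) \left(-27\right) = 5 \cdot 89 \left(-27\right) = 5 \left(-2403\right) = -12015$)
$H{\left(X,K \right)} = -12003$ ($H{\left(X,K \right)} = -12015 + 12 = -12003$)
$\frac{44239 + H{\left(-171,-30 \right)}}{Q - \frac{21458}{49037}} = \frac{44239 - 12003}{137610 - \frac{21458}{49037}} = \frac{32236}{137610 - \frac{21458}{49037}} = \frac{32236}{\frac{6747960112}{49037}} = 32236 \cdot \frac{49037}{6747960112} = \frac{395189183}{1686990028}$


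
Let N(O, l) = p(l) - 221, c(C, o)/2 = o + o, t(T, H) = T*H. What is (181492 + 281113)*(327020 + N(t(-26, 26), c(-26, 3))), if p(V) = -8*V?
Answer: 151134441315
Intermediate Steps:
t(T, H) = H*T
c(C, o) = 4*o (c(C, o) = 2*(o + o) = 2*(2*o) = 4*o)
N(O, l) = -221 - 8*l (N(O, l) = -8*l - 221 = -221 - 8*l)
(181492 + 281113)*(327020 + N(t(-26, 26), c(-26, 3))) = (181492 + 281113)*(327020 + (-221 - 32*3)) = 462605*(327020 + (-221 - 8*12)) = 462605*(327020 + (-221 - 96)) = 462605*(327020 - 317) = 462605*326703 = 151134441315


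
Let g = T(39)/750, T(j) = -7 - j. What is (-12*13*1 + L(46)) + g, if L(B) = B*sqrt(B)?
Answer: -58523/375 + 46*sqrt(46) ≈ 155.93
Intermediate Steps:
g = -23/375 (g = (-7 - 1*39)/750 = (-7 - 39)*(1/750) = -46*1/750 = -23/375 ≈ -0.061333)
L(B) = B**(3/2)
(-12*13*1 + L(46)) + g = (-12*13*1 + 46**(3/2)) - 23/375 = (-156*1 + 46*sqrt(46)) - 23/375 = (-156 + 46*sqrt(46)) - 23/375 = -58523/375 + 46*sqrt(46)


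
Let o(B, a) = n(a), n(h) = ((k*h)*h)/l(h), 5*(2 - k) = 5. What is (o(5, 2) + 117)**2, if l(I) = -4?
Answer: 13456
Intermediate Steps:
k = 1 (k = 2 - 1/5*5 = 2 - 1 = 1)
n(h) = -h**2/4 (n(h) = ((1*h)*h)/(-4) = (h*h)*(-1/4) = h**2*(-1/4) = -h**2/4)
o(B, a) = -a**2/4
(o(5, 2) + 117)**2 = (-1/4*2**2 + 117)**2 = (-1/4*4 + 117)**2 = (-1 + 117)**2 = 116**2 = 13456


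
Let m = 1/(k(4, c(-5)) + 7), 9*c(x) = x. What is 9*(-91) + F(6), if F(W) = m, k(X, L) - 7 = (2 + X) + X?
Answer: -19655/24 ≈ -818.96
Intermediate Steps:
c(x) = x/9
k(X, L) = 9 + 2*X (k(X, L) = 7 + ((2 + X) + X) = 7 + (2 + 2*X) = 9 + 2*X)
m = 1/24 (m = 1/((9 + 2*4) + 7) = 1/((9 + 8) + 7) = 1/(17 + 7) = 1/24 ≈ 0.041667)
F(W) = 1/24
9*(-91) + F(6) = 9*(-91) + 1/24 = -819 + 1/24 = -19655/24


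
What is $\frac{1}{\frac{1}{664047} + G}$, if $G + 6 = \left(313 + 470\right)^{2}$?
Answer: $\frac{664047}{407115926902} \approx 1.6311 \cdot 10^{-6}$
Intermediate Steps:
$G = 613083$ ($G = -6 + \left(313 + 470\right)^{2} = -6 + 783^{2} = -6 + 613089 = 613083$)
$\frac{1}{\frac{1}{664047} + G} = \frac{1}{\frac{1}{664047} + 613083} = \frac{1}{\frac{407115926902}{664047}} = \frac{664047}{407115926902}$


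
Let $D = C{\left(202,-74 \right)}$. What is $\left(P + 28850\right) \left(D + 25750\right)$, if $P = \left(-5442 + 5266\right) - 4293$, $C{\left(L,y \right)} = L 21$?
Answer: $731234952$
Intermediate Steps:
$C{\left(L,y \right)} = 21 L$
$P = -4469$ ($P = -176 - 4293 = -4469$)
$D = 4242$ ($D = 21 \cdot 202 = 4242$)
$\left(P + 28850\right) \left(D + 25750\right) = \left(-4469 + 28850\right) \left(4242 + 25750\right) = 24381 \cdot 29992 = 731234952$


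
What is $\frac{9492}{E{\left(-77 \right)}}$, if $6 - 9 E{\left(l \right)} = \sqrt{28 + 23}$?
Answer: $- \frac{170856}{5} - \frac{28476 \sqrt{51}}{5} \approx -74843.0$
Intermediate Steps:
$E{\left(l \right)} = \frac{2}{3} - \frac{\sqrt{51}}{9}$ ($E{\left(l \right)} = \frac{2}{3} - \frac{\sqrt{28 + 23}}{9} = \frac{2}{3} - \frac{\sqrt{51}}{9}$)
$\frac{9492}{E{\left(-77 \right)}} = \frac{9492}{\frac{2}{3} - \frac{\sqrt{51}}{9}}$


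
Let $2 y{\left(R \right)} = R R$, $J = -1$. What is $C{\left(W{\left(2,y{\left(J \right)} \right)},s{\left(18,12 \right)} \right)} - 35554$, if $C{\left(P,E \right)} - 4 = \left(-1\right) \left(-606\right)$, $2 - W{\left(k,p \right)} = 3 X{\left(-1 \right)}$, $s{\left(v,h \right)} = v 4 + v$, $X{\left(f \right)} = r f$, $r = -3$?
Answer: $-34944$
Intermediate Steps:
$y{\left(R \right)} = \frac{R^{2}}{2}$ ($y{\left(R \right)} = \frac{R R}{2} = \frac{R^{2}}{2}$)
$X{\left(f \right)} = - 3 f$
$s{\left(v,h \right)} = 5 v$ ($s{\left(v,h \right)} = 4 v + v = 5 v$)
$W{\left(k,p \right)} = -7$ ($W{\left(k,p \right)} = 2 - 3 \left(\left(-3\right) \left(-1\right)\right) = 2 - 3 \cdot 3 = 2 - 9 = -7$)
$C{\left(P,E \right)} = 610$ ($C{\left(P,E \right)} = 4 - -606 = 4 + 606 = 610$)
$C{\left(W{\left(2,y{\left(J \right)} \right)},s{\left(18,12 \right)} \right)} - 35554 = 610 - 35554 = -34944$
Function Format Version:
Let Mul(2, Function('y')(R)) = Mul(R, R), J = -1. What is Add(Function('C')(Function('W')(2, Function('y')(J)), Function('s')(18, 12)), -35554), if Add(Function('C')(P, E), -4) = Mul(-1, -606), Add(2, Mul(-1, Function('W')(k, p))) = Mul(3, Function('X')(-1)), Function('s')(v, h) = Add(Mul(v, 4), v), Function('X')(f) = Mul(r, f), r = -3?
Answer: -34944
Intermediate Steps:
Function('y')(R) = Mul(Rational(1, 2), Pow(R, 2)) (Function('y')(R) = Mul(Rational(1, 2), Mul(R, R)) = Mul(Rational(1, 2), Pow(R, 2)))
Function('X')(f) = Mul(-3, f)
Function('s')(v, h) = Mul(5, v) (Function('s')(v, h) = Add(Mul(4, v), v) = Mul(5, v))
Function('W')(k, p) = -7 (Function('W')(k, p) = Add(2, Mul(-1, Mul(3, Mul(-3, -1)))) = Add(2, Mul(-1, Mul(3, 3))) = Add(2, Mul(-1, 9)) = Add(2, -9) = -7)
Function('C')(P, E) = 610 (Function('C')(P, E) = Add(4, Mul(-1, -606)) = Add(4, 606) = 610)
Add(Function('C')(Function('W')(2, Function('y')(J)), Function('s')(18, 12)), -35554) = Add(610, -35554) = -34944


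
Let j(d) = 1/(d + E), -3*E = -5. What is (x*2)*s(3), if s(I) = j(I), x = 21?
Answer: 9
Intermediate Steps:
E = 5/3 (E = -⅓*(-5) = 5/3 ≈ 1.6667)
j(d) = 1/(5/3 + d) (j(d) = 1/(d + 5/3) = 1/(5/3 + d))
s(I) = 3/(5 + 3*I)
(x*2)*s(3) = (21*2)*(3/(5 + 3*3)) = 42*(3/(5 + 9)) = 42*(3/14) = 9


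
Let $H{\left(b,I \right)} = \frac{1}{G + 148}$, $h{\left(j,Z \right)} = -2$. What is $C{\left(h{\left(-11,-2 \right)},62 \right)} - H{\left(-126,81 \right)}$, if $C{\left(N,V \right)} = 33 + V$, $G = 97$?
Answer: $\frac{23274}{245} \approx 94.996$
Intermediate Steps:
$H{\left(b,I \right)} = \frac{1}{245}$ ($H{\left(b,I \right)} = \frac{1}{97 + 148} = \frac{1}{245}$)
$C{\left(h{\left(-11,-2 \right)},62 \right)} - H{\left(-126,81 \right)} = \left(33 + 62\right) - \frac{1}{245} = 95 - \frac{1}{245} = \frac{23274}{245}$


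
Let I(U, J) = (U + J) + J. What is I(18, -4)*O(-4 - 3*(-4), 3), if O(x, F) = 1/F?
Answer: 10/3 ≈ 3.3333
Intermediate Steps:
I(U, J) = U + 2*J (I(U, J) = (J + U) + J = U + 2*J)
I(18, -4)*O(-4 - 3*(-4), 3) = (18 + 2*(-4))/3 = (18 - 8)*(1/3) = 10*(1/3) = 10/3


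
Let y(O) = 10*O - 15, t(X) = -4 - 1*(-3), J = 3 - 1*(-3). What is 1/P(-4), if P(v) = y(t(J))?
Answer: -1/25 ≈ -0.040000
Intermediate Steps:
J = 6 (J = 3 + 3 = 6)
t(X) = -1 (t(X) = -4 + 3 = -1)
y(O) = -15 + 10*O
P(v) = -25 (P(v) = -15 + 10*(-1) = -15 - 10 = -25)
1/P(-4) = 1/(-25) = -1/25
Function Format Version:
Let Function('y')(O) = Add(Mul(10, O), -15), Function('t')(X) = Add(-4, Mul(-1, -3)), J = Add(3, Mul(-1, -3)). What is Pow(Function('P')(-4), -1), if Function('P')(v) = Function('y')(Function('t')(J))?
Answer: Rational(-1, 25) ≈ -0.040000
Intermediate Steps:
J = 6 (J = Add(3, 3) = 6)
Function('t')(X) = -1 (Function('t')(X) = Add(-4, 3) = -1)
Function('y')(O) = Add(-15, Mul(10, O))
Function('P')(v) = -25 (Function('P')(v) = Add(-15, Mul(10, -1)) = Add(-15, -10) = -25)
Pow(Function('P')(-4), -1) = Pow(-25, -1) = Rational(-1, 25)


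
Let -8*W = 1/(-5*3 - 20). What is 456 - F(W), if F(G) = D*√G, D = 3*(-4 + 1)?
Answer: 456 + 9*√70/140 ≈ 456.54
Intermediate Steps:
D = -9 (D = 3*(-3) = -9)
W = 1/280 (W = -1/(8*(-5*3 - 20)) = -1/(8*(-15 - 20)) = -⅛/(-35) = -⅛*(-1/35) = 1/280 ≈ 0.0035714)
F(G) = -9*√G
456 - F(W) = 456 - (-9)*√(1/280) = 456 - (-9)*√70/140 = 456 + 9*√70/140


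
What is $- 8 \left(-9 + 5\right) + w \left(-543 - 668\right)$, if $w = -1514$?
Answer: $1833486$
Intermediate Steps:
$- 8 \left(-9 + 5\right) + w \left(-543 - 668\right) = - 8 \left(-9 + 5\right) - 1514 \left(-543 - 668\right) = \left(-8\right) \left(-4\right) - 1514 \left(-543 - 668\right) = 32 - -1833454 = 32 + 1833454 = 1833486$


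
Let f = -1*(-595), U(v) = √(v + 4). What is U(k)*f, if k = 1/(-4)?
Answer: 595*√15/2 ≈ 1152.2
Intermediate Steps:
k = -¼ ≈ -0.25000
U(v) = √(4 + v)
f = 595
U(k)*f = √(4 - ¼)*595 = √(15/4)*595 = (√15/2)*595 = 595*√15/2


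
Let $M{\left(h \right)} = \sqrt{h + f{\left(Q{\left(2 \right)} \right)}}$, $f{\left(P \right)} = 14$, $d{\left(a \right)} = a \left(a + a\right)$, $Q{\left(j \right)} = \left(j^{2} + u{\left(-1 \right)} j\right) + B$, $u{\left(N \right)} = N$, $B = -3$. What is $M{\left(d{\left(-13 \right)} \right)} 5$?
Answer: $20 \sqrt{22} \approx 93.808$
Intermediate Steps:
$Q{\left(j \right)} = -3 + j^{2} - j$ ($Q{\left(j \right)} = \left(j^{2} - j\right) - 3 = -3 + j^{2} - j$)
$d{\left(a \right)} = 2 a^{2}$ ($d{\left(a \right)} = a 2 a = 2 a^{2}$)
$M{\left(h \right)} = \sqrt{14 + h}$ ($M{\left(h \right)} = \sqrt{h + 14} = \sqrt{14 + h}$)
$M{\left(d{\left(-13 \right)} \right)} 5 = \sqrt{14 + 2 \left(-13\right)^{2}} \cdot 5 = \sqrt{14 + 2 \cdot 169} \cdot 5 = \sqrt{14 + 338} \cdot 5 = \sqrt{352} \cdot 5 = 4 \sqrt{22} \cdot 5 = 20 \sqrt{22}$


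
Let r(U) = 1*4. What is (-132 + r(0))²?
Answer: 16384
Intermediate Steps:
r(U) = 4
(-132 + r(0))² = (-132 + 4)² = (-128)² = 16384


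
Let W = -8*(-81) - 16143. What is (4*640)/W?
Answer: -512/3099 ≈ -0.16521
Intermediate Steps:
W = -15495 (W = 648 - 16143 = -15495)
(4*640)/W = (4*640)/(-15495) = 2560*(-1/15495) = -512/3099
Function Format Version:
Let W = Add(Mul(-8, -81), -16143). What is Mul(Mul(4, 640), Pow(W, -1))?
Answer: Rational(-512, 3099) ≈ -0.16521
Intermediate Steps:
W = -15495 (W = Add(648, -16143) = -15495)
Mul(Mul(4, 640), Pow(W, -1)) = Mul(Mul(4, 640), Pow(-15495, -1)) = Mul(2560, Rational(-1, 15495)) = Rational(-512, 3099)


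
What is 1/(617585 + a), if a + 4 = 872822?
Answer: 1/1490403 ≈ 6.7096e-7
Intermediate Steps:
a = 872818 (a = -4 + 872822 = 872818)
1/(617585 + a) = 1/(617585 + 872818) = 1/1490403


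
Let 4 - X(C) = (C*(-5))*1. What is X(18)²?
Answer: 8836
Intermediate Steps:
X(C) = 4 + 5*C (X(C) = 4 - C*(-5) = 4 - (-5*C) = 4 - (-5)*C = 4 + 5*C)
X(18)² = (4 + 5*18)² = (4 + 90)² = 94² = 8836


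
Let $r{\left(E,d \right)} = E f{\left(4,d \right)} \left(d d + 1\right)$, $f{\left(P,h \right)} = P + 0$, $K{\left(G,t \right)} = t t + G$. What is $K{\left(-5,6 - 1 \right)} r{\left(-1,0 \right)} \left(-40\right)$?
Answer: $3200$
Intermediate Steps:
$K{\left(G,t \right)} = G + t^{2}$ ($K{\left(G,t \right)} = t^{2} + G = G + t^{2}$)
$f{\left(P,h \right)} = P$
$r{\left(E,d \right)} = 4 E \left(1 + d^{2}\right)$ ($r{\left(E,d \right)} = E 4 \left(d d + 1\right) = 4 E \left(d^{2} + 1\right) = 4 E \left(1 + d^{2}\right)$)
$K{\left(-5,6 - 1 \right)} r{\left(-1,0 \right)} \left(-40\right) = \left(-5 + \left(6 - 1\right)^{2}\right) 4 \left(-1\right) \left(1 + 0^{2}\right) \left(-40\right) = \left(-5 + 5^{2}\right) 4 \left(-1\right) \left(1 + 0\right) \left(-40\right) = \left(-5 + 25\right) 4 \left(-1\right) 1 \left(-40\right) = 20 \left(-4\right) \left(-40\right) = \left(-80\right) \left(-40\right) = 3200$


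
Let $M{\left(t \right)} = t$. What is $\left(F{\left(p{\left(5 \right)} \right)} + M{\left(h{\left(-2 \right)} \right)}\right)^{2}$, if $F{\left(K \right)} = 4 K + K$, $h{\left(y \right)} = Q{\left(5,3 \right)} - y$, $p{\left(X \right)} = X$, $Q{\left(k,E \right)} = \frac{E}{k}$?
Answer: $\frac{19044}{25} \approx 761.76$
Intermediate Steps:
$h{\left(y \right)} = \frac{3}{5} - y$
$F{\left(K \right)} = 5 K$
$\left(F{\left(p{\left(5 \right)} \right)} + M{\left(h{\left(-2 \right)} \right)}\right)^{2} = \left(5 \cdot 5 + \left(\frac{3}{5} - -2\right)\right)^{2} = \left(25 + \left(\frac{3}{5} + 2\right)\right)^{2} = \left(25 + \frac{13}{5}\right)^{2} = \left(\frac{138}{5}\right)^{2} = \frac{19044}{25}$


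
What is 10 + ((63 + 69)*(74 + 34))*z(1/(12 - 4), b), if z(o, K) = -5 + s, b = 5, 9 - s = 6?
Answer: -28502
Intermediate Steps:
s = 3 (s = 9 - 1*6 = 9 - 6 = 3)
z(o, K) = -2 (z(o, K) = -5 + 3 = -2)
10 + ((63 + 69)*(74 + 34))*z(1/(12 - 4), b) = 10 + ((63 + 69)*(74 + 34))*(-2) = 10 + (132*108)*(-2) = 10 + 14256*(-2) = 10 - 28512 = -28502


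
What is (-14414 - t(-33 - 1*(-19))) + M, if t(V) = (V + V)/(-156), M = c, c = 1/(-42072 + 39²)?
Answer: -2532874038/175721 ≈ -14414.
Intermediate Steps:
c = -1/40551 (c = 1/(-42072 + 1521) = 1/(-40551) = -1/40551 ≈ -2.4660e-5)
M = -1/40551 ≈ -2.4660e-5
t(V) = -V/78 (t(V) = (2*V)*(-1/156) = -V/78)
(-14414 - t(-33 - 1*(-19))) + M = (-14414 - (-1)*(-33 - 1*(-19))/78) - 1/40551 = (-14414 - (-1)*(-33 + 19)/78) - 1/40551 = (-14414 - (-1)*(-14)/78) - 1/40551 = (-14414 - 1*7/39) - 1/40551 = (-14414 - 7/39) - 1/40551 = -562153/39 - 1/40551 = -2532874038/175721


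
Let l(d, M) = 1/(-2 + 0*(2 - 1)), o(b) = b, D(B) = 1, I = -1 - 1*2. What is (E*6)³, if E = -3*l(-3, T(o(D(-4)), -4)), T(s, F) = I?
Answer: 729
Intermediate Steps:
I = -3 (I = -1 - 2 = -3)
T(s, F) = -3
l(d, M) = -½ (l(d, M) = 1/(-2 + 0*1) = 1/(-2 + 0) = 1/(-2) = -½)
E = 3/2 (E = -3*(-½) = 3/2 ≈ 1.5000)
(E*6)³ = ((3/2)*6)³ = 9³ = 729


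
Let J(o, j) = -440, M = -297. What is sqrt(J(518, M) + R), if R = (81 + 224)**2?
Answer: sqrt(92585) ≈ 304.28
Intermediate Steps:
R = 93025 (R = 305**2 = 93025)
sqrt(J(518, M) + R) = sqrt(-440 + 93025) = sqrt(92585)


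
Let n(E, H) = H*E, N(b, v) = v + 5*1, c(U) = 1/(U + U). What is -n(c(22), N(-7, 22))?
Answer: -27/44 ≈ -0.61364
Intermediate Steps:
c(U) = 1/(2*U)
N(b, v) = 5 + v (N(b, v) = v + 5 = 5 + v)
n(E, H) = E*H
-n(c(22), N(-7, 22)) = -(½)/22*(5 + 22) = -(½)*(1/22)*27 = -27/44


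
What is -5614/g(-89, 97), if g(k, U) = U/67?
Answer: -376138/97 ≈ -3877.7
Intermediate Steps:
g(k, U) = U/67 (g(k, U) = U*(1/67) = U/67)
-5614/g(-89, 97) = -5614/((1/67)*97) = -5614/97/67 = -5614*67/97 = -376138/97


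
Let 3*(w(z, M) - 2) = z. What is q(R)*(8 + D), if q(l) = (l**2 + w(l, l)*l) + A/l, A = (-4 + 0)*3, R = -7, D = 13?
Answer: 1114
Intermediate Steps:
w(z, M) = 2 + z/3
A = -12 (A = -4*3 = -12)
q(l) = l**2 - 12/l + l*(2 + l/3) (q(l) = (l**2 + (2 + l/3)*l) - 12/l = (l**2 + l*(2 + l/3)) - 12/l = l**2 - 12/l + l*(2 + l/3))
q(R)*(8 + D) = (-12/(-7) + 2*(-7) + (4/3)*(-7)**2)*(8 + 13) = (-12*(-1/7) - 14 + (4/3)*49)*21 = (12/7 - 14 + 196/3)*21 = (1114/21)*21 = 1114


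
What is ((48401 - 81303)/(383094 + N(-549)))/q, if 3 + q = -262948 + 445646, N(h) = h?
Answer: -32902/69889058775 ≈ -4.7077e-7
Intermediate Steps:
q = 182695 (q = -3 + (-262948 + 445646) = -3 + 182698 = 182695)
((48401 - 81303)/(383094 + N(-549)))/q = ((48401 - 81303)/(383094 - 549))/182695 = -32902/382545*(1/182695) = -32902*1/382545*(1/182695) = -32902/382545*1/182695 = -32902/69889058775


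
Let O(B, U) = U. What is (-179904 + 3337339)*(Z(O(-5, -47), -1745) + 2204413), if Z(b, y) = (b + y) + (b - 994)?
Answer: 6951345747300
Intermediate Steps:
Z(b, y) = -994 + y + 2*b (Z(b, y) = (b + y) + (-994 + b) = -994 + y + 2*b)
(-179904 + 3337339)*(Z(O(-5, -47), -1745) + 2204413) = (-179904 + 3337339)*((-994 - 1745 + 2*(-47)) + 2204413) = 3157435*((-994 - 1745 - 94) + 2204413) = 3157435*(-2833 + 2204413) = 3157435*2201580 = 6951345747300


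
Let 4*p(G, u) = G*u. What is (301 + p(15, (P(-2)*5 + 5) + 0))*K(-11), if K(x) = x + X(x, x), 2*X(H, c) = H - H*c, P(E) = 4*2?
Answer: -144683/4 ≈ -36171.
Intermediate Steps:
P(E) = 8
X(H, c) = H/2 - H*c/2 (X(H, c) = (H - H*c)/2 = H/2 - H*c/2)
K(x) = x + x*(1 - x)/2
p(G, u) = G*u/4 (p(G, u) = (G*u)/4 = G*u/4)
(301 + p(15, (P(-2)*5 + 5) + 0))*K(-11) = (301 + (1/4)*15*((8*5 + 5) + 0))*((1/2)*(-11)*(3 - 1*(-11))) = (301 + (1/4)*15*((40 + 5) + 0))*((1/2)*(-11)*(3 + 11)) = (301 + (1/4)*15*(45 + 0))*((1/2)*(-11)*14) = (301 + (1/4)*15*45)*(-77) = (301 + 675/4)*(-77) = (1879/4)*(-77) = -144683/4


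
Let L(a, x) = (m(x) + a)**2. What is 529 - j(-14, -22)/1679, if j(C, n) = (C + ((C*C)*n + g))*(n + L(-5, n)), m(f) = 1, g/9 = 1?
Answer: 862289/1679 ≈ 513.57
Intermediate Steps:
g = 9 (g = 9*1 = 9)
L(a, x) = (1 + a)**2
j(C, n) = (16 + n)*(9 + C + n*C**2) (j(C, n) = (C + ((C*C)*n + 9))*(n + (1 - 5)**2) = (C + (C**2*n + 9))*(n + (-4)**2) = (C + (n*C**2 + 9))*(n + 16) = (C + (9 + n*C**2))*(16 + n) = (9 + C + n*C**2)*(16 + n) = (16 + n)*(9 + C + n*C**2))
529 - j(-14, -22)/1679 = 529 - (144 + 9*(-22) + 16*(-14) - 14*(-22) + (-14)**2*(-22)**2 + 16*(-22)*(-14)**2)/1679 = 529 - (144 - 198 - 224 + 308 + 196*484 + 16*(-22)*196)/1679 = 529 - (144 - 198 - 224 + 308 + 94864 - 68992)/1679 = 529 - 25902/1679 = 862289/1679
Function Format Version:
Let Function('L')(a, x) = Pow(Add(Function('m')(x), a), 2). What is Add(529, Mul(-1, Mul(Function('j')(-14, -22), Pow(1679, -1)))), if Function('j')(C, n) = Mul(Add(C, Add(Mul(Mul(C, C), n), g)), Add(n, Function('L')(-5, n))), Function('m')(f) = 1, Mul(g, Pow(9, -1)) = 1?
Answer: Rational(862289, 1679) ≈ 513.57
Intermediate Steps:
g = 9 (g = Mul(9, 1) = 9)
Function('L')(a, x) = Pow(Add(1, a), 2)
Function('j')(C, n) = Mul(Add(16, n), Add(9, C, Mul(n, Pow(C, 2)))) (Function('j')(C, n) = Mul(Add(C, Add(Mul(Mul(C, C), n), 9)), Add(n, Pow(Add(1, -5), 2))) = Mul(Add(C, Add(Mul(Pow(C, 2), n), 9)), Add(n, Pow(-4, 2))) = Mul(Add(C, Add(Mul(n, Pow(C, 2)), 9)), Add(n, 16)) = Mul(Add(C, Add(9, Mul(n, Pow(C, 2)))), Add(16, n)) = Mul(Add(9, C, Mul(n, Pow(C, 2))), Add(16, n)) = Mul(Add(16, n), Add(9, C, Mul(n, Pow(C, 2)))))
Add(529, Mul(-1, Mul(Function('j')(-14, -22), Pow(1679, -1)))) = Add(529, Mul(-1, Mul(Add(144, Mul(9, -22), Mul(16, -14), Mul(-14, -22), Mul(Pow(-14, 2), Pow(-22, 2)), Mul(16, -22, Pow(-14, 2))), Pow(1679, -1)))) = Add(529, Mul(-1, Mul(Add(144, -198, -224, 308, Mul(196, 484), Mul(16, -22, 196)), Rational(1, 1679)))) = Add(529, Mul(-1, Mul(Add(144, -198, -224, 308, 94864, -68992), Rational(1, 1679)))) = Add(529, Mul(-1, Mul(25902, Rational(1, 1679)))) = Add(529, Mul(-1, Rational(25902, 1679))) = Add(529, Rational(-25902, 1679)) = Rational(862289, 1679)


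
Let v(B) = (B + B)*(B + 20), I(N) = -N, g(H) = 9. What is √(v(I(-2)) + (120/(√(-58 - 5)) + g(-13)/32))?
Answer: √(276850 - 17920*I*√7)/56 ≈ 9.4299 - 0.80163*I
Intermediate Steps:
v(B) = 2*B*(20 + B) (v(B) = (2*B)*(20 + B) = 2*B*(20 + B))
√(v(I(-2)) + (120/(√(-58 - 5)) + g(-13)/32)) = √(2*(-1*(-2))*(20 - 1*(-2)) + (120/(√(-58 - 5)) + 9/32)) = √(2*2*(20 + 2) + (120/(√(-63)) + 9*(1/32))) = √(2*2*22 + (120/((3*I*√7)) + 9/32)) = √(88 + (120*(-I*√7/21) + 9/32)) = √(88 + (-40*I*√7/7 + 9/32)) = √(88 + (9/32 - 40*I*√7/7)) = √(2825/32 - 40*I*√7/7)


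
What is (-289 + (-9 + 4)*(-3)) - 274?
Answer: -548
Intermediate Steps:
(-289 + (-9 + 4)*(-3)) - 274 = (-289 - 5*(-3)) - 274 = (-289 + 15) - 274 = -274 - 274 = -548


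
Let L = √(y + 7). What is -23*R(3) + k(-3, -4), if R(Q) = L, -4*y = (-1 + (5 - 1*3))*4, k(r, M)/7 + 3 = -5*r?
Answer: 84 - 23*√6 ≈ 27.662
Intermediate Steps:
k(r, M) = -21 - 35*r (k(r, M) = -21 + 7*(-5*r) = -21 - 35*r)
y = -1 (y = -(-1 + (5 - 1*3))*4/4 = -(-1 + (5 - 3))*4/4 = -(-1 + 2)*4/4 = -4/4 = -¼*4 = -1)
L = √6 (L = √(-1 + 7) = √6 ≈ 2.4495)
R(Q) = √6
-23*R(3) + k(-3, -4) = -23*√6 + (-21 - 35*(-3)) = -23*√6 + (-21 + 105) = -23*√6 + 84 = 84 - 23*√6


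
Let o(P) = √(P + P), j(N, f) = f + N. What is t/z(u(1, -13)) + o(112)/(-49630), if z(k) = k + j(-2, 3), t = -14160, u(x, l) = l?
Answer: 1180 - 2*√14/24815 ≈ 1180.0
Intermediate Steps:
j(N, f) = N + f
o(P) = √2*√P (o(P) = √(2*P) = √2*√P)
z(k) = 1 + k (z(k) = k + (-2 + 3) = k + 1 = 1 + k)
t/z(u(1, -13)) + o(112)/(-49630) = -14160/(1 - 13) + (√2*√112)/(-49630) = -14160/(-12) + (√2*(4*√7))*(-1/49630) = -14160*(-1/12) + (4*√14)*(-1/49630) = 1180 - 2*√14/24815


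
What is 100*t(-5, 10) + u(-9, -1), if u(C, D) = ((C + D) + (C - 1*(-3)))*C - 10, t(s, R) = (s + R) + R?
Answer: 1634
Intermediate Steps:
t(s, R) = s + 2*R (t(s, R) = (R + s) + R = s + 2*R)
u(C, D) = -10 + C*(3 + D + 2*C) (u(C, D) = ((C + D) + (C + 3))*C - 10 = ((C + D) + (3 + C))*C - 10 = (3 + D + 2*C)*C - 10 = C*(3 + D + 2*C) - 10 = -10 + C*(3 + D + 2*C))
100*t(-5, 10) + u(-9, -1) = 100*(-5 + 2*10) + (-10 + 2*(-9)² + 3*(-9) - 9*(-1)) = 100*(-5 + 20) + (-10 + 2*81 - 27 + 9) = 100*15 + (-10 + 162 - 27 + 9) = 1500 + 134 = 1634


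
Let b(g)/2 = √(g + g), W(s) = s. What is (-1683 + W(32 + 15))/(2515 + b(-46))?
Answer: -4114540/6325593 + 6544*I*√23/6325593 ≈ -0.65046 + 0.0049614*I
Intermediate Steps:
b(g) = 2*√2*√g (b(g) = 2*√(g + g) = 2*√(2*g) = 2*(√2*√g) = 2*√2*√g)
(-1683 + W(32 + 15))/(2515 + b(-46)) = (-1683 + (32 + 15))/(2515 + 2*√2*√(-46)) = (-1683 + 47)/(2515 + 2*√2*(I*√46)) = -1636/(2515 + 4*I*√23)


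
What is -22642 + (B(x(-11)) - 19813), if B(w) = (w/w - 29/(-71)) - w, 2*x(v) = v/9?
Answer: -54254909/1278 ≈ -42453.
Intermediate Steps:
x(v) = v/18 (x(v) = (v/9)/2 = v/18)
B(w) = 100/71 - w (B(w) = (1 - 29*(-1/71)) - w = (1 + 29/71) - w = 100/71 - w)
-22642 + (B(x(-11)) - 19813) = -22642 + ((100/71 - (-11)/18) - 19813) = -22642 + ((100/71 - 1*(-11/18)) - 19813) = -22642 + ((100/71 + 11/18) - 19813) = -22642 + (2581/1278 - 19813) = -22642 - 25318433/1278 = -54254909/1278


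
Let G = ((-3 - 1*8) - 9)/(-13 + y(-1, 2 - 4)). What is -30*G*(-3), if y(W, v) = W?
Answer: 900/7 ≈ 128.57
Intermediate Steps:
G = 10/7 (G = ((-3 - 1*8) - 9)/(-13 - 1) = ((-3 - 8) - 9)/(-14) = (-11 - 9)*(-1/14) = -20*(-1/14) = 10/7 ≈ 1.4286)
-30*G*(-3) = -30*10/7*(-3) = -300/7*(-3) = 900/7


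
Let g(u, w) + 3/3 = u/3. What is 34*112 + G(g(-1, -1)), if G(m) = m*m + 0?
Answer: 34288/9 ≈ 3809.8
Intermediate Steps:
g(u, w) = -1 + u/3
G(m) = m² (G(m) = m² + 0 = m²)
34*112 + G(g(-1, -1)) = 34*112 + (-1 + (⅓)*(-1))² = 3808 + (-1 - ⅓)² = 3808 + (-4/3)² = 3808 + 16/9 = 34288/9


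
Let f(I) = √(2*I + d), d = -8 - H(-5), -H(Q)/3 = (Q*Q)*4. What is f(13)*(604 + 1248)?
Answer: 1852*√318 ≈ 33026.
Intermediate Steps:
H(Q) = -12*Q² (H(Q) = -3*Q*Q*4 = -3*Q²*4 = -12*Q²)
d = 292 (d = -8 - (-12)*(-5)² = -8 - (-12)*25 = -8 - 1*(-300) = -8 + 300 = 292)
f(I) = √(292 + 2*I) (f(I) = √(2*I + 292) = √(292 + 2*I))
f(13)*(604 + 1248) = √(292 + 2*13)*(604 + 1248) = √(292 + 26)*1852 = √318*1852 = 1852*√318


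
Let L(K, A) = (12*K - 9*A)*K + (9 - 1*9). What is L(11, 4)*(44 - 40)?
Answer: 4224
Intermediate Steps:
L(K, A) = K*(-9*A + 12*K) (L(K, A) = (-9*A + 12*K)*K + (9 - 9) = K*(-9*A + 12*K) + 0 = K*(-9*A + 12*K))
L(11, 4)*(44 - 40) = (3*11*(-3*4 + 4*11))*(44 - 40) = (3*11*(-12 + 44))*4 = (3*11*32)*4 = 1056*4 = 4224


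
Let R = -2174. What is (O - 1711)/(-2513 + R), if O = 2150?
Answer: -439/4687 ≈ -0.093663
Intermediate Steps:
(O - 1711)/(-2513 + R) = (2150 - 1711)/(-2513 - 2174) = 439/(-4687) = 439*(-1/4687) = -439/4687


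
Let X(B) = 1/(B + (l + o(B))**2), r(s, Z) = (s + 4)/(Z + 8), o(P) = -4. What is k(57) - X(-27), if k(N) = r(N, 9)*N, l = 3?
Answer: 90419/442 ≈ 204.57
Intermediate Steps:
r(s, Z) = (4 + s)/(8 + Z)
k(N) = N*(4/17 + N/17) (k(N) = ((4 + N)/(8 + 9))*N = ((4 + N)/17)*N = (4/17 + N/17)*N = N*(4/17 + N/17))
X(B) = 1/(1 + B) (X(B) = 1/(B + (3 - 4)**2) = 1/(B + (-1)**2) = 1/(B + 1) = 1/(1 + B))
k(57) - X(-27) = (1/17)*57*(4 + 57) - 1/(1 - 27) = (1/17)*57*61 - 1/(-26) = 3477/17 - 1*(-1/26) = 3477/17 + 1/26 = 90419/442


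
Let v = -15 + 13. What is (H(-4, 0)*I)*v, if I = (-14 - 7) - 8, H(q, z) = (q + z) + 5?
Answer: 58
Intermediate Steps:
H(q, z) = 5 + q + z
I = -29 (I = -21 - 8 = -29)
v = -2
(H(-4, 0)*I)*v = ((5 - 4 + 0)*(-29))*(-2) = (1*(-29))*(-2) = -29*(-2) = 58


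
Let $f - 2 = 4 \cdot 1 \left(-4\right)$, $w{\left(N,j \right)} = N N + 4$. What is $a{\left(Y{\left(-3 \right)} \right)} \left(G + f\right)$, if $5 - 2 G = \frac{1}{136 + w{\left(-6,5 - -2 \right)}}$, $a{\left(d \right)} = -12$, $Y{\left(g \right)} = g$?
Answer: $\frac{12147}{88} \approx 138.03$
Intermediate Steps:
$w{\left(N,j \right)} = 4 + N^{2}$ ($w{\left(N,j \right)} = N^{2} + 4 = 4 + N^{2}$)
$f = -14$ ($f = 2 + 4 \cdot 1 \left(-4\right) = 2 + 4 \left(-4\right) = 2 - 16 = -14$)
$G = \frac{879}{352}$ ($G = \frac{5}{2} - \frac{1}{2 \left(136 + \left(4 + \left(-6\right)^{2}\right)\right)} = \frac{5}{2} - \frac{1}{2 \left(136 + \left(4 + 36\right)\right)} = \frac{5}{2} - \frac{1}{2 \left(136 + 40\right)} = \frac{5}{2} - \frac{1}{2 \cdot 176} = \frac{5}{2} - \frac{1}{352} = \frac{879}{352} \approx 2.4972$)
$a{\left(Y{\left(-3 \right)} \right)} \left(G + f\right) = - 12 \left(\frac{879}{352} - 14\right) = \left(-12\right) \left(- \frac{4049}{352}\right) = \frac{12147}{88}$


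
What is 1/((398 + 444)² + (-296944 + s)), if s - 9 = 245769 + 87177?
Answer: 1/744975 ≈ 1.3423e-6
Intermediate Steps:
s = 332955 (s = 9 + (245769 + 87177) = 9 + 332946 = 332955)
1/((398 + 444)² + (-296944 + s)) = 1/((398 + 444)² + (-296944 + 332955)) = 1/(842² + 36011) = 1/(708964 + 36011) = 1/744975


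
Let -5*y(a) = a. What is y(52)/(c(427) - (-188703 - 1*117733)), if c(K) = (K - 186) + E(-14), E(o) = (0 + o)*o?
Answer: -52/1534365 ≈ -3.3890e-5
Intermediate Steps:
E(o) = o² (E(o) = o*o = o²)
y(a) = -a/5
c(K) = 10 + K (c(K) = (K - 186) + (-14)² = (-186 + K) + 196 = 10 + K)
y(52)/(c(427) - (-188703 - 1*117733)) = (-⅕*52)/((10 + 427) - (-188703 - 1*117733)) = -52/(5*(437 - (-188703 - 117733))) = -52/(5*(437 - 1*(-306436))) = -52/(5*(437 + 306436)) = -52/5/306873 = -52/5*1/306873 = -52/1534365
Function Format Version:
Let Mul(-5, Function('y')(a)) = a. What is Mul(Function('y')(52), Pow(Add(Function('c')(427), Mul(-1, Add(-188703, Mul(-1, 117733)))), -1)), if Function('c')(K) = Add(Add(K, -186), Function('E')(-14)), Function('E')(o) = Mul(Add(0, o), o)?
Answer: Rational(-52, 1534365) ≈ -3.3890e-5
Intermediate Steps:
Function('E')(o) = Pow(o, 2) (Function('E')(o) = Mul(o, o) = Pow(o, 2))
Function('y')(a) = Mul(Rational(-1, 5), a)
Function('c')(K) = Add(10, K) (Function('c')(K) = Add(Add(K, -186), Pow(-14, 2)) = Add(Add(-186, K), 196) = Add(10, K))
Mul(Function('y')(52), Pow(Add(Function('c')(427), Mul(-1, Add(-188703, Mul(-1, 117733)))), -1)) = Mul(Mul(Rational(-1, 5), 52), Pow(Add(Add(10, 427), Mul(-1, Add(-188703, Mul(-1, 117733)))), -1)) = Mul(Rational(-52, 5), Pow(Add(437, Mul(-1, Add(-188703, -117733))), -1)) = Mul(Rational(-52, 5), Pow(Add(437, Mul(-1, -306436)), -1)) = Mul(Rational(-52, 5), Pow(Add(437, 306436), -1)) = Mul(Rational(-52, 5), Pow(306873, -1)) = Mul(Rational(-52, 5), Rational(1, 306873)) = Rational(-52, 1534365)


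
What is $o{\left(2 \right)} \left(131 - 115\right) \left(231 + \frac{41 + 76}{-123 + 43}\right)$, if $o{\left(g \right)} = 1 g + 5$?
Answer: $\frac{128541}{5} \approx 25708.0$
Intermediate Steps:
$o{\left(g \right)} = 5 + g$ ($o{\left(g \right)} = g + 5 = 5 + g$)
$o{\left(2 \right)} \left(131 - 115\right) \left(231 + \frac{41 + 76}{-123 + 43}\right) = \left(5 + 2\right) \left(131 - 115\right) \left(231 + \frac{41 + 76}{-123 + 43}\right) = 7 \cdot 16 \left(231 + \frac{117}{-80}\right) = 7 \cdot 16 \left(231 + 117 \left(- \frac{1}{80}\right)\right) = 7 \cdot 16 \left(231 - \frac{117}{80}\right) = 7 \cdot 16 \cdot \frac{18363}{80} = 7 \cdot \frac{18363}{5} = \frac{128541}{5}$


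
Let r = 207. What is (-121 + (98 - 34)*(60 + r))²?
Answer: 287879089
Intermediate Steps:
(-121 + (98 - 34)*(60 + r))² = (-121 + (98 - 34)*(60 + 207))² = (-121 + 64*267)² = (-121 + 17088)² = 16967² = 287879089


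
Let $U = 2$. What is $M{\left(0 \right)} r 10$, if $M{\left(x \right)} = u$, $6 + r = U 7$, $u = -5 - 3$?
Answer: $-640$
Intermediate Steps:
$u = -8$ ($u = -5 - 3 = -8$)
$r = 8$ ($r = -6 + 2 \cdot 7 = -6 + 14 = 8$)
$M{\left(x \right)} = -8$
$M{\left(0 \right)} r 10 = \left(-8\right) 8 \cdot 10 = \left(-64\right) 10 = -640$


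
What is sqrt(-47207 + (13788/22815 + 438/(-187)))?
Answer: I*sqrt(62773280581605)/36465 ≈ 217.28*I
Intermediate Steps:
sqrt(-47207 + (13788/22815 + 438/(-187))) = sqrt(-47207 + (13788*(1/22815) + 438*(-1/187))) = sqrt(-47207 + (1532/2535 - 438/187)) = sqrt(-47207 - 823846/474045) = sqrt(-22379066161/474045) = I*sqrt(62773280581605)/36465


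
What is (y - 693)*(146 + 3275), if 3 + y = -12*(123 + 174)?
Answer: -14573460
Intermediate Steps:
y = -3567 (y = -3 - 12*(123 + 174) = -3 - 12*297 = -3 - 3564 = -3567)
(y - 693)*(146 + 3275) = (-3567 - 693)*(146 + 3275) = -4260*3421 = -14573460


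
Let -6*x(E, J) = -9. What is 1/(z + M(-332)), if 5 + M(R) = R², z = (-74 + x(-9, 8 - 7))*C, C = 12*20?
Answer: 1/92819 ≈ 1.0774e-5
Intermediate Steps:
C = 240
x(E, J) = 3/2 (x(E, J) = -⅙*(-9) = 3/2)
z = -17400 (z = (-74 + 3/2)*240 = -145/2*240 = -17400)
M(R) = -5 + R²
1/(z + M(-332)) = 1/(-17400 + (-5 + (-332)²)) = 1/(-17400 + (-5 + 110224)) = 1/(-17400 + 110219) = 1/92819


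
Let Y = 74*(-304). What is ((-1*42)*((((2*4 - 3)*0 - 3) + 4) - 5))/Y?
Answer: -21/2812 ≈ -0.0074680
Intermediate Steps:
Y = -22496
((-1*42)*((((2*4 - 3)*0 - 3) + 4) - 5))/Y = ((-1*42)*((((2*4 - 3)*0 - 3) + 4) - 5))/(-22496) = -42*((((8 - 3)*0 - 3) + 4) - 5)*(-1/22496) = -42*(((5*0 - 3) + 4) - 5)*(-1/22496) = -42*(((0 - 3) + 4) - 5)*(-1/22496) = -42*((-3 + 4) - 5)*(-1/22496) = -42*(1 - 5)*(-1/22496) = -42*(-4)*(-1/22496) = 168*(-1/22496) = -21/2812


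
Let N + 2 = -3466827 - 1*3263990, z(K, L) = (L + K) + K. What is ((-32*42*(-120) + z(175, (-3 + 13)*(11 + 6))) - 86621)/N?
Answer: -75179/6730819 ≈ -0.011169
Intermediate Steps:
z(K, L) = L + 2*K (z(K, L) = (K + L) + K = L + 2*K)
N = -6730819 (N = -2 + (-3466827 - 1*3263990) = -2 + (-3466827 - 3263990) = -2 - 6730817 = -6730819)
((-32*42*(-120) + z(175, (-3 + 13)*(11 + 6))) - 86621)/N = ((-32*42*(-120) + ((-3 + 13)*(11 + 6) + 2*175)) - 86621)/(-6730819) = ((-1344*(-120) + (10*17 + 350)) - 86621)*(-1/6730819) = ((161280 + (170 + 350)) - 86621)*(-1/6730819) = ((161280 + 520) - 86621)*(-1/6730819) = (161800 - 86621)*(-1/6730819) = 75179*(-1/6730819) = -75179/6730819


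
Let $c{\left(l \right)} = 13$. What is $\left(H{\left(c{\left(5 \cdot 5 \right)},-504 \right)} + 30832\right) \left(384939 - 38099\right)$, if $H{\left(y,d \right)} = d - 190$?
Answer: $10453063920$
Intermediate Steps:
$H{\left(y,d \right)} = -190 + d$
$\left(H{\left(c{\left(5 \cdot 5 \right)},-504 \right)} + 30832\right) \left(384939 - 38099\right) = \left(\left(-190 - 504\right) + 30832\right) \left(384939 - 38099\right) = \left(-694 + 30832\right) 346840 = 30138 \cdot 346840 = 10453063920$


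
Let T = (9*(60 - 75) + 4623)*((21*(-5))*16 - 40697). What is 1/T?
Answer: -1/190187976 ≈ -5.2580e-9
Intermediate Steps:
T = -190187976 (T = (9*(-15) + 4623)*(-105*16 - 40697) = (-135 + 4623)*(-1680 - 40697) = 4488*(-42377) = -190187976)
1/T = 1/(-190187976) = -1/190187976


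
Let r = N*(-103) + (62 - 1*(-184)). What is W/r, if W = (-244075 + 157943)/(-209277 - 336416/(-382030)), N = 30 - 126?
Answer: 8226251990/202552706557449 ≈ 4.0613e-5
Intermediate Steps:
N = -96
r = 10134 (r = -96*(-103) + (62 - 1*(-184)) = 9888 + (62 + 184) = 9888 + 246 = 10134)
W = 16452503980/39974877947 (W = -86132/(-209277 - 336416*(-1/382030)) = -86132/(-209277 + 168208/191015) = -86132/(-39974877947/191015) = -86132*(-191015/39974877947) = 16452503980/39974877947 ≈ 0.41157)
W/r = (16452503980/39974877947)/10134 = (16452503980/39974877947)*(1/10134) = 8226251990/202552706557449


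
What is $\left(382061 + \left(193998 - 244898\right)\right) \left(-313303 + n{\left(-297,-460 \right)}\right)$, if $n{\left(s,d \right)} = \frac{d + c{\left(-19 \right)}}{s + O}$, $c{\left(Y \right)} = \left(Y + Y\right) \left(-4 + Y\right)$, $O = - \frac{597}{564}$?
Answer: $- \frac{5813866303488357}{56035} \approx -1.0375 \cdot 10^{11}$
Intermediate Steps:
$O = - \frac{199}{188}$ ($O = \left(-597\right) \frac{1}{564} = - \frac{199}{188} \approx -1.0585$)
$c{\left(Y \right)} = 2 Y \left(-4 + Y\right)$
$n{\left(s,d \right)} = \frac{874 + d}{- \frac{199}{188} + s}$ ($n{\left(s,d \right)} = \frac{d + 2 \left(-19\right) \left(-4 - 19\right)}{s - \frac{199}{188}} = \frac{d + 2 \left(-19\right) \left(-23\right)}{- \frac{199}{188} + s} = \frac{d + 874}{- \frac{199}{188} + s} = \frac{874 + d}{- \frac{199}{188} + s}$)
$\left(382061 + \left(193998 - 244898\right)\right) \left(-313303 + n{\left(-297,-460 \right)}\right) = \left(382061 + \left(193998 - 244898\right)\right) \left(-313303 + \frac{188 \left(874 - 460\right)}{-199 + 188 \left(-297\right)}\right) = \left(382061 + \left(193998 - 244898\right)\right) \left(-313303 + 188 \frac{1}{-199 - 55836} \cdot 414\right) = \left(382061 - 50900\right) \left(-313303 + 188 \frac{1}{-56035} \cdot 414\right) = 331161 \left(-313303 + 188 \left(- \frac{1}{56035}\right) 414\right) = 331161 \left(-313303 - \frac{77832}{56035}\right) = 331161 \left(- \frac{17556011437}{56035}\right) = - \frac{5813866303488357}{56035}$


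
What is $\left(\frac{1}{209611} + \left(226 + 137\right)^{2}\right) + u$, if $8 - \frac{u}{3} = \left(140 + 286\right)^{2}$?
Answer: $- \frac{86492834984}{209611} \approx -4.1264 \cdot 10^{5}$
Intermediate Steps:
$u = -544404$ ($u = 24 - 3 \left(140 + 286\right)^{2} = 24 - 3 \cdot 426^{2} = 24 - 544428 = -544404$)
$\left(\frac{1}{209611} + \left(226 + 137\right)^{2}\right) + u = \left(\frac{1}{209611} + \left(226 + 137\right)^{2}\right) - 544404 = \left(\frac{1}{209611} + 363^{2}\right) - 544404 = \left(\frac{1}{209611} + 131769\right) - 544404 = \frac{27620231860}{209611} - 544404 = - \frac{86492834984}{209611}$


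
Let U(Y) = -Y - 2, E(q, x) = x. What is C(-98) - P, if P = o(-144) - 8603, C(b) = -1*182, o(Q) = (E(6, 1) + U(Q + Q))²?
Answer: -73948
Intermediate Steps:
U(Y) = -2 - Y
o(Q) = (-1 - 2*Q)² (o(Q) = (1 + (-2 - (Q + Q)))² = (1 + (-2 - 2*Q))² = (-1 - 2*Q)²)
C(b) = -182
P = 73766 (P = (1 + 2*(-144))² - 8603 = (1 - 288)² - 8603 = (-287)² - 8603 = 82369 - 8603 = 73766)
C(-98) - P = -182 - 1*73766 = -182 - 73766 = -73948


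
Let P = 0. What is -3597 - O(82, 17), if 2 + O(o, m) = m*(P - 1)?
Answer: -3578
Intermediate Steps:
O(o, m) = -2 - m (O(o, m) = -2 + m*(0 - 1) = -2 + m*(-1) = -2 - m)
-3597 - O(82, 17) = -3597 - (-2 - 1*17) = -3597 - (-2 - 17) = -3597 - 1*(-19) = -3597 + 19 = -3578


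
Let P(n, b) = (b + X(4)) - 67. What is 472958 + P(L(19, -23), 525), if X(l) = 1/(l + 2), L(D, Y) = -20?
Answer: 2840497/6 ≈ 4.7342e+5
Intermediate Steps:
X(l) = 1/(2 + l)
P(n, b) = -401/6 + b (P(n, b) = (b + 1/(2 + 4)) - 67 = (b + 1/6) - 67 = (b + ⅙) - 67 = (⅙ + b) - 67 = -401/6 + b)
472958 + P(L(19, -23), 525) = 472958 + (-401/6 + 525) = 472958 + 2749/6 = 2840497/6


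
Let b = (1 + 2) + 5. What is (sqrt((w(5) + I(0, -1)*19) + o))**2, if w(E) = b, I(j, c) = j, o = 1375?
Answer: 1383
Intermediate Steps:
b = 8 (b = 3 + 5 = 8)
w(E) = 8
(sqrt((w(5) + I(0, -1)*19) + o))**2 = (sqrt((8 + 0*19) + 1375))**2 = (sqrt((8 + 0) + 1375))**2 = (sqrt(8 + 1375))**2 = (sqrt(1383))**2 = 1383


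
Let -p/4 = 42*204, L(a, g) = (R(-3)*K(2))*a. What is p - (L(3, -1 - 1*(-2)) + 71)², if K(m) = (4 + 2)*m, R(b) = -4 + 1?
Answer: -35641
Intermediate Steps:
R(b) = -3
K(m) = 6*m
L(a, g) = -36*a (L(a, g) = (-18*2)*a = (-3*12)*a = -36*a)
p = -34272 (p = -168*204 = -4*8568 = -34272)
p - (L(3, -1 - 1*(-2)) + 71)² = -34272 - (-36*3 + 71)² = -34272 - (-108 + 71)² = -34272 - 1*(-37)² = -34272 - 1*1369 = -34272 - 1369 = -35641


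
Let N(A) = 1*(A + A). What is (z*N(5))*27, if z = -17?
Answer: -4590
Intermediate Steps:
N(A) = 2*A (N(A) = 1*(2*A) = 2*A)
(z*N(5))*27 = -34*5*27 = -17*10*27 = -170*27 = -4590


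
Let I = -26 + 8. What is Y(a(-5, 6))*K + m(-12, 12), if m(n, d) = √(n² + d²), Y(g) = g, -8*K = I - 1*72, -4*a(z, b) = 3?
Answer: -135/16 + 12*√2 ≈ 8.5331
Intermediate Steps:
I = -18
a(z, b) = -¾ (a(z, b) = -¼*3 = -¾)
K = 45/4 (K = -(-18 - 1*72)/8 = -(-18 - 72)/8 = -⅛*(-90) = 45/4 ≈ 11.250)
m(n, d) = √(d² + n²)
Y(a(-5, 6))*K + m(-12, 12) = -¾*45/4 + √(12² + (-12)²) = -135/16 + √(144 + 144) = -135/16 + √288 = -135/16 + 12*√2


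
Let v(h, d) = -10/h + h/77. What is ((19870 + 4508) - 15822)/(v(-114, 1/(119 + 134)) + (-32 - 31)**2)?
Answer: 9388071/4353457 ≈ 2.1565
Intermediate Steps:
v(h, d) = -10/h + h/77 (v(h, d) = -10/h + h*(1/77) = -10/h + h/77)
((19870 + 4508) - 15822)/(v(-114, 1/(119 + 134)) + (-32 - 31)**2) = ((19870 + 4508) - 15822)/((-10/(-114) + (1/77)*(-114)) + (-32 - 31)**2) = (24378 - 15822)/((-10*(-1/114) - 114/77) + (-63)**2) = 8556/((5/57 - 114/77) + 3969) = 8556/(-6113/4389 + 3969) = 8556/(17413828/4389) = 8556*(4389/17413828) = 9388071/4353457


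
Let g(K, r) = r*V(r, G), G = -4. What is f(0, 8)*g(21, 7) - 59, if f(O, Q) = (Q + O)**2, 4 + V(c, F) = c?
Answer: 1285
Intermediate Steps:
V(c, F) = -4 + c
f(O, Q) = (O + Q)**2
g(K, r) = r*(-4 + r)
f(0, 8)*g(21, 7) - 59 = (0 + 8)**2*(7*(-4 + 7)) - 59 = 8**2*(7*3) - 59 = 64*21 - 59 = 1344 - 59 = 1285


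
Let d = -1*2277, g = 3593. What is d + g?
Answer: 1316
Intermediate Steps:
d = -2277
d + g = -2277 + 3593 = 1316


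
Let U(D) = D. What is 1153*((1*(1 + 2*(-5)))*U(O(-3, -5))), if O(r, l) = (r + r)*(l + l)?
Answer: -622620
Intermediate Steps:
O(r, l) = 4*l*r (O(r, l) = (2*r)*(2*l) = 4*l*r)
1153*((1*(1 + 2*(-5)))*U(O(-3, -5))) = 1153*((1*(1 + 2*(-5)))*(4*(-5)*(-3))) = 1153*((1*(1 - 10))*60) = 1153*((1*(-9))*60) = 1153*(-9*60) = 1153*(-540) = -622620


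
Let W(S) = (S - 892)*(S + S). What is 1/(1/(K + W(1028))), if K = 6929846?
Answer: 7209462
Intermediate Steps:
W(S) = 2*S*(-892 + S) (W(S) = (-892 + S)*(2*S) = 2*S*(-892 + S))
1/(1/(K + W(1028))) = 1/(1/(6929846 + 2*1028*(-892 + 1028))) = 1/(1/(6929846 + 2*1028*136)) = 1/(1/(6929846 + 279616)) = 1/(1/7209462) = 7209462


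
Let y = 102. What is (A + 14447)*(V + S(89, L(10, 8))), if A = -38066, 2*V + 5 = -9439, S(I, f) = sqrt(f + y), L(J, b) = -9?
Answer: 111528918 - 23619*sqrt(93) ≈ 1.1130e+8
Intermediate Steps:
S(I, f) = sqrt(102 + f) (S(I, f) = sqrt(f + 102) = sqrt(102 + f))
V = -4722 (V = -5/2 + (1/2)*(-9439) = -5/2 - 9439/2 = -4722)
(A + 14447)*(V + S(89, L(10, 8))) = (-38066 + 14447)*(-4722 + sqrt(102 - 9)) = -23619*(-4722 + sqrt(93)) = 111528918 - 23619*sqrt(93)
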